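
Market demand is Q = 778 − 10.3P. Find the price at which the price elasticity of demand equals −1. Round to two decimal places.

For linear demand Q = a − bP, E = −bP/(a − bP). |E| = 1 ⇒ bP = a − bP ⇒ P = a/(2b).
P = 778/(2·10.3) ≈ 37.77.

37.77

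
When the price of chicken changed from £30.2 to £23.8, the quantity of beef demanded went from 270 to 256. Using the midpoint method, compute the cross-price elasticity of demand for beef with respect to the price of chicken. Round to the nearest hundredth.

%ΔQ_x = (256 − 270)/[(270+256)/2] = -14/263 ≈ -0.0532.
%ΔP_y = (23.8 − 30.2)/[(30.2+23.8)/2] ≈ -0.2370.
E_xy = -0.0532/-0.2370 ≈ 0.22.
E_xy > 0, so beef and chicken are substitutes.

0.22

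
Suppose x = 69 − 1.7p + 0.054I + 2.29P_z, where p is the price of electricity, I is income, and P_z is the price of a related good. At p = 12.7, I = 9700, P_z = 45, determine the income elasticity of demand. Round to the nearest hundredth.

Substituting, x = 69 − 1.7(12.7) + 0.054(9700) + 2.29(45) = 69 − 21.59 + 523.8 + 103.05 = 674.26.
∂x/∂I = +0.054, so E_I = 0.054·(9700/674.26) ≈ 0.78.
E_I ∈ (0,1): normal good (necessity).

0.78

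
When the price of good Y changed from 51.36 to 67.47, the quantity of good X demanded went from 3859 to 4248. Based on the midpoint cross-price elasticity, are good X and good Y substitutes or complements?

substitutes

%ΔQ_x = (4248 − 3859)/[(3859+4248)/2] = 389/4053.5 ≈ 0.0960.
%ΔP_y = (67.47 − 51.36)/[(51.36+67.47)/2] ≈ 0.2711.
E_xy = 0.0960/0.2711 ≈ 0.354.
E_xy > 0, so the goods are substitutes.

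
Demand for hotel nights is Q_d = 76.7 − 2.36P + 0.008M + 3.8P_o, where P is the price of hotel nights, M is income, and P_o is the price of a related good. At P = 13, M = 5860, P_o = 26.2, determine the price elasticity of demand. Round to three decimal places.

-0.159

Substituting, Q_d = 76.7 − 2.36(13) + 0.008(5860) + 3.8(26.2) = 76.7 − 30.68 + 46.88 + 99.56 = 192.46.
∂Q_d/∂P = −2.36, so E_p = (−2.36)·(13/192.46) ≈ -0.159.
|E_p| < 1: demand is inelastic.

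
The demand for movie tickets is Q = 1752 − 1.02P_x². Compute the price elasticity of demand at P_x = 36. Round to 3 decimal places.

-6.147

At P_x = 36, Q = 430.08.
dQ/dP_x = −2·1.02·P_x = −73.44.
Point elasticity E = (dQ/dP_x)·(P_x/Q) = -73.44 × 36/430.08 ≈ -6.147.
|E| > 1, so demand is elastic at this price.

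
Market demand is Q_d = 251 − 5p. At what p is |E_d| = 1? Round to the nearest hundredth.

For linear demand Q_d = a − bp, E = −bp/(a − bp). |E| = 1 ⇒ bp = a − bp ⇒ p = a/(2b).
p = 251/(2·5) = 25.10.

25.10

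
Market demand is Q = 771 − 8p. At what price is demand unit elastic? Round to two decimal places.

For linear demand Q = a − bp, E = −bp/(a − bp). |E| = 1 ⇒ bp = a − bp ⇒ p = a/(2b).
p = 771/(2·8) ≈ 48.19.

48.19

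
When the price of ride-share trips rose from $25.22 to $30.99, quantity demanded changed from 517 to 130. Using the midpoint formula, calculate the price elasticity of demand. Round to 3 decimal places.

-5.827

%ΔQ = (130 − 517)/[(517 + 130)/2] = -387/323.5 ≈ -1.1963.
%ΔP = (30.99 − 25.22)/[(25.22 + 30.99)/2] = 5.77/28.105 ≈ 0.2053.
Arc elasticity E = %ΔQ/%ΔP ≈ -1.1963/0.2053 ≈ -5.827.
|E| > 1: demand is elastic over this range.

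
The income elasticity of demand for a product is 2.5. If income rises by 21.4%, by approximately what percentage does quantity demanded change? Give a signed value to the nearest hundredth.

%ΔQ ≈ E × %ΔI = (2.5) × (21.4%) = 53.50%.

53.50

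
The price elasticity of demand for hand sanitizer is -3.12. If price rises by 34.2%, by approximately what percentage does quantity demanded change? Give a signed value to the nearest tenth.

%ΔQ ≈ E × %ΔP = (-3.12) × (34.2%) ≈ -106.7%.

-106.7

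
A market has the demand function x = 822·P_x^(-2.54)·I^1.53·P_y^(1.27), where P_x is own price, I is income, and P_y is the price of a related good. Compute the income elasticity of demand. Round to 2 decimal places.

1.53

For a Cobb–Douglas (constant-elasticity) form x = A·I^α·…, the elasticity with respect to I equals the exponent α at every point.
Here the exponent on I is 1.53, so the income elasticity of demand is 1.53.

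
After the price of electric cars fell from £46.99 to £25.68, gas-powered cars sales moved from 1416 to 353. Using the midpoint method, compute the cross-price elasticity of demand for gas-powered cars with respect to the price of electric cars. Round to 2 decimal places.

2.05

%ΔQ_x = (353 − 1416)/[(1416+353)/2] = -1063/884.5 ≈ -1.2018.
%ΔP_y = (25.68 − 46.99)/[(46.99+25.68)/2] ≈ -0.5865.
E_xy = -1.2018/-0.5865 ≈ 2.05.
E_xy > 0, so gas-powered cars and electric cars are substitutes.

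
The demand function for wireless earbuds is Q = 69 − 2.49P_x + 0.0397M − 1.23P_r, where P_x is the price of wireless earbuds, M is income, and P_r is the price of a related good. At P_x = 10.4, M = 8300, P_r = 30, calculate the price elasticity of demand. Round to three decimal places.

-0.077

At the given point, Q = 69 − 2.49(10.4) + 0.0397(8300) − 1.23(30) = 69 − 25.896 + 329.51 − 36.9 = 335.714.
∂Q/∂P_x = −2.49, so E_p = (−2.49)·(10.4/335.714) ≈ -0.077.
|E_p| < 1: demand is inelastic.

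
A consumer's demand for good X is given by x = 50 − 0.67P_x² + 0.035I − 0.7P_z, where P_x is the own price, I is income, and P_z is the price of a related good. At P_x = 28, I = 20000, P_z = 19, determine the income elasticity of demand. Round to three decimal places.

Evaluating quantity at (P_x, I, P_z) gives x = 50 − 0.67(28)² + 0.035(20000) − 0.7(19) = 50 − 525.28 + 700 − 13.3 = 211.42.
∂x/∂I = +0.035, so E_I = 0.035·(20000/211.42) ≈ 3.311.
E_I > 1: normal good (luxury).

3.311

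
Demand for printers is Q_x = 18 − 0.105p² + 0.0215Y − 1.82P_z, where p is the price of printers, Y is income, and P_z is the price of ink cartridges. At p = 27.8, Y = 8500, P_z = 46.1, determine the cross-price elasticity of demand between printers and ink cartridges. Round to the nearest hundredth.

At the given point, Q_x = 18 − 0.105(27.8)² + 0.0215(8500) − 1.82(46.1) = 18 − 81.1482 + 182.75 − 83.902 = 35.6998.
∂Q_x/∂P_z = −1.82, so E_xy = -1.82·(46.1/35.6998) ≈ -2.35.
E_xy < 0: the goods are complements.

-2.35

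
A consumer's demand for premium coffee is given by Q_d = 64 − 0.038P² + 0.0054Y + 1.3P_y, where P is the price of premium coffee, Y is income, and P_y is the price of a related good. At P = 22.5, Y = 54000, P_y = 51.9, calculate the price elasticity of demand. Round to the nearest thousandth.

Substituting, Q_d = 64 − 0.038(22.5)² + 0.0054(54000) + 1.3(51.9) = 64 − 19.2375 + 291.6 + 67.47 = 403.8325.
∂Q_d/∂P = −2·0.038·P = -1.71, so E_p = -1.71·(22.5/403.8325) ≈ -0.095.
|E_p| < 1: demand is inelastic.

-0.095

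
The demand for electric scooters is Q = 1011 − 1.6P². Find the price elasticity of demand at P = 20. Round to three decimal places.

At P = 20, Q = 371.
dQ/dP = −2·1.6·P = −64.
Point elasticity E = (dQ/dP)·(P/Q) = -64 × 20/371 ≈ -3.450.
|E| > 1, so demand is elastic at this price.

-3.450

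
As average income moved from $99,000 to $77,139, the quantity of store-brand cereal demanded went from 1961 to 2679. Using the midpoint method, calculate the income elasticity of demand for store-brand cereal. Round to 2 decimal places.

%ΔQ = (2679 − 1961)/[(1961+2679)/2] = 718/2320 ≈ 0.3095.
%ΔM = (77,139 − 99,000)/[(99,000+77,139)/2] = -21861/88069.5 ≈ -0.2482.
E_I = %ΔQ/%ΔM ≈ -1.25.
E_I < 0: inferior good.

-1.25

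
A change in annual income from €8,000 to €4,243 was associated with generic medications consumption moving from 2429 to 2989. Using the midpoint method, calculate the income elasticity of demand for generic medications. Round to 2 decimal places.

-0.34

%ΔQ = (2989 − 2429)/[(2429+2989)/2] = 560/2709 ≈ 0.2067.
%ΔM = (4,243 − 8,000)/[(8,000+4,243)/2] = -3757/6121.5 ≈ -0.6137.
E_I = %ΔQ/%ΔM ≈ -0.34.
E_I < 0: inferior good.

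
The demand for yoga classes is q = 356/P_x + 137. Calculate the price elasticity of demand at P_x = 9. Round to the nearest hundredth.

At P_x = 9, q = 176.5556.
dq/dP_x = −356/P_x² = −4.3951.
Point elasticity E = (dq/dP_x)·(P_x/q) = -4.3951 × 9/176.5556 ≈ -0.22.
|E| < 1, so demand is inelastic at this price.

-0.22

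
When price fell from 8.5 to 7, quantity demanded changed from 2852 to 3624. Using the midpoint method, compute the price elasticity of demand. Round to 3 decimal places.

-1.232

%Δq = (3624 − 2852)/[(2852 + 3624)/2] = 772/3238 ≈ 0.2384.
%Δp = (7 − 8.5)/[(8.5 + 7)/2] = -1.5/7.75 ≈ -0.1935.
Arc elasticity E = %Δq/%Δp ≈ 0.2384/-0.1935 ≈ -1.232.
|E| > 1: demand is elastic over this range.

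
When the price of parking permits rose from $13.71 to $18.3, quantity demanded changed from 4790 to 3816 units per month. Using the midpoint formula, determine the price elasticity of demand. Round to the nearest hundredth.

%Δq = (3816 − 4790)/[(4790 + 3816)/2] = -974/4303 ≈ -0.2264.
%ΔP = (18.3 − 13.71)/[(13.71 + 18.3)/2] = 4.59/16.005 ≈ 0.2868.
Arc elasticity E = %Δq/%ΔP ≈ -0.2264/0.2868 ≈ -0.79.
|E| < 1: demand is inelastic over this range.

-0.79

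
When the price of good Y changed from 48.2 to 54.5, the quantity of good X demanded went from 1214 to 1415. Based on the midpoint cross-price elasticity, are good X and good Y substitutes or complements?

substitutes

%ΔQ_x = (1415 − 1214)/[(1214+1415)/2] = 201/1314.5 ≈ 0.1529.
%ΔP_y = (54.5 − 48.2)/[(48.2+54.5)/2] ≈ 0.1227.
E_xy = 0.1529/0.1227 ≈ 1.246.
E_xy > 0, so the goods are substitutes.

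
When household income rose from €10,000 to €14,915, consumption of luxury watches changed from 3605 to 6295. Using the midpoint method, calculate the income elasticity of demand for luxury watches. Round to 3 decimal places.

%ΔQ = (6295 − 3605)/[(3605+6295)/2] = 2690/4950 ≈ 0.5434.
%ΔI = (14,915 − 10,000)/[(10,000+14,915)/2] = 4915/12457.5 ≈ 0.3945.
E_I = %ΔQ/%ΔI ≈ 1.377.
E_I > 1: normal good (luxury).

1.377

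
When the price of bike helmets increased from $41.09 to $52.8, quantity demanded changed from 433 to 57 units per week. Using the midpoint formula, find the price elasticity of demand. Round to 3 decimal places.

-6.153

%Δq = (57 − 433)/[(433 + 57)/2] = -376/245 ≈ -1.5347.
%Δp = (52.8 − 41.09)/[(41.09 + 52.8)/2] = 11.71/46.945 ≈ 0.2494.
Arc elasticity E = %Δq/%Δp ≈ -1.5347/0.2494 ≈ -6.153.
|E| > 1: demand is elastic over this range.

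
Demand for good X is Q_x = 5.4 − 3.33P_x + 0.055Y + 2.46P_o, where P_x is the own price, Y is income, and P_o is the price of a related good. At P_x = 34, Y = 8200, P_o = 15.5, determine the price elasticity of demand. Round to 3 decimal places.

At the given point, Q_x = 5.4 − 3.33(34) + 0.055(8200) + 2.46(15.5) = 5.4 − 113.22 + 451 + 38.13 = 381.31.
∂Q_x/∂P_x = −3.33, so E_p = (−3.33)·(34/381.31) ≈ -0.297.
|E_p| < 1: demand is inelastic.

-0.297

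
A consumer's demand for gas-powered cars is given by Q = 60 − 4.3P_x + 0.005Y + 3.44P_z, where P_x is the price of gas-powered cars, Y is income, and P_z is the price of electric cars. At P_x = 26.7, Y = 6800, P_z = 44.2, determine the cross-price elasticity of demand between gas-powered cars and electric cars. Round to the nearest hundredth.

1.16

First evaluate Q: 60 − 4.3(26.7) + 0.005(6800) + 3.44(44.2) = 60 − 114.81 + 34 + 152.048 = 131.238.
∂Q/∂P_z = +3.44, so E_xy = 3.44·(44.2/131.238) ≈ 1.16.
E_xy > 0: the goods are substitutes.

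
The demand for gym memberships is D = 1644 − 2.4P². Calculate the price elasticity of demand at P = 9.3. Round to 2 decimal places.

-0.29

At P = 9.3, D = 1436.424.
dD/dP = −2·2.4·P = −44.64.
Point elasticity E = (dD/dP)·(P/D) = -44.64 × 9.3/1436.424 ≈ -0.29.
|E| < 1, so demand is inelastic at this price.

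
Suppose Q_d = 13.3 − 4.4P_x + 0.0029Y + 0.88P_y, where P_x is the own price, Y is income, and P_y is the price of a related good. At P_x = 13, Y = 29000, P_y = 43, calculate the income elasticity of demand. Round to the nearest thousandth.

Evaluating quantity at (P_x, Y, P_y) gives Q_d = 13.3 − 4.4(13) + 0.0029(29000) + 0.88(43) = 13.3 − 57.2 + 84.1 + 37.84 = 78.04.
∂Q_d/∂Y = +0.0029, so E_I = 0.0029·(29000/78.04) ≈ 1.078.
E_I > 1: normal good (luxury).

1.078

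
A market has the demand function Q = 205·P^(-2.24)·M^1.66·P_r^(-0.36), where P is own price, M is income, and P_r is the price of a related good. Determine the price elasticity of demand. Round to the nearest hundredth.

-2.24

For a Cobb–Douglas (constant-elasticity) form Q = A·P^α·…, the elasticity with respect to P equals the exponent α at every point.
Here the exponent on P is -2.24, so the price elasticity of demand is -2.24.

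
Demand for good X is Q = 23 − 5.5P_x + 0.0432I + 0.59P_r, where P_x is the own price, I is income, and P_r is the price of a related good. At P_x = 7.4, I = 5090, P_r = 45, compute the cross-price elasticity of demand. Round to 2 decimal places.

Substituting, Q = 23 − 5.5(7.4) + 0.0432(5090) + 0.59(45) = 23 − 40.7 + 219.888 + 26.55 = 228.738.
∂Q/∂P_r = +0.59, so E_xy = 0.59·(45/228.738) ≈ 0.12.
E_xy > 0: the goods are substitutes.

0.12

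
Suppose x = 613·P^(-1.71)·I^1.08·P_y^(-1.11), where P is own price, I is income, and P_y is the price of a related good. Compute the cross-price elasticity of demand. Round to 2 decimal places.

For a Cobb–Douglas (constant-elasticity) form x = A·P_y^α·…, the elasticity with respect to P_y equals the exponent α at every point.
Here the exponent on P_y is -1.11, so the cross-price elasticity of demand is -1.11.

-1.11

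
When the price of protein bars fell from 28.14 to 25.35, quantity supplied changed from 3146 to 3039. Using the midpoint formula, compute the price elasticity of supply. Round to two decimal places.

0.33

%ΔQ = (3039 − 3146)/[(3146 + 3039)/2] = -107/3092.5 ≈ -0.0346.
%Δp = (25.35 − 28.14)/[(28.14 + 25.35)/2] = -2.79/26.745 ≈ -0.1043.
Arc elasticity E = %ΔQ/%Δp ≈ -0.0346/-0.1043 ≈ 0.33.
|E| < 1: supply is inelastic over this range.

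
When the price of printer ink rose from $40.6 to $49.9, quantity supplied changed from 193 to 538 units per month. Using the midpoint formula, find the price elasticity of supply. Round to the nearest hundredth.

%Δq = (538 − 193)/[(193 + 538)/2] = 345/365.5 ≈ 0.9439.
%ΔP = (49.9 − 40.6)/[(40.6 + 49.9)/2] = 9.3/45.25 ≈ 0.2055.
Arc elasticity E = %Δq/%ΔP ≈ 0.9439/0.2055 ≈ 4.59.
|E| > 1: supply is elastic over this range.

4.59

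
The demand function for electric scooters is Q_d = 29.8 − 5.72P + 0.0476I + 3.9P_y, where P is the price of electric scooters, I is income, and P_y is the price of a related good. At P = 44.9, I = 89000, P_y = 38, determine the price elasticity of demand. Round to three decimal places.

-0.062

Evaluating quantity at (P, I, P_y) gives Q_d = 29.8 − 5.72(44.9) + 0.0476(89000) + 3.9(38) = 29.8 − 256.828 + 4236.4 + 148.2 = 4157.572.
∂Q_d/∂P = −5.72, so E_p = (−5.72)·(44.9/4157.572) ≈ -0.062.
|E_p| < 1: demand is inelastic.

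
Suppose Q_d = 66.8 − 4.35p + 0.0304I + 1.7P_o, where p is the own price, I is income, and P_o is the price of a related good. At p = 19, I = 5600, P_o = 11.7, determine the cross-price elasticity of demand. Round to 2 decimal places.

0.11

Substituting, Q_d = 66.8 − 4.35(19) + 0.0304(5600) + 1.7(11.7) = 66.8 − 82.65 + 170.24 + 19.89 = 174.28.
∂Q_d/∂P_o = +1.7, so E_xy = 1.7·(11.7/174.28) ≈ 0.11.
E_xy > 0: the goods are substitutes.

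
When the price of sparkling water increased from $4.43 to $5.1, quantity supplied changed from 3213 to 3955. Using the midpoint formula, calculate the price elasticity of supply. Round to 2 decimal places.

%Δq = (3955 − 3213)/[(3213 + 3955)/2] = 742/3584 ≈ 0.2070.
%Δp = (5.1 − 4.43)/[(4.43 + 5.1)/2] = 0.67/4.765 ≈ 0.1406.
Arc elasticity E = %Δq/%Δp ≈ 0.2070/0.1406 ≈ 1.47.
|E| > 1: supply is elastic over this range.

1.47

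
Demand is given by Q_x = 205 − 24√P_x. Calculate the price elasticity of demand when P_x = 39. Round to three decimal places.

At P_x = 39, Q_x = 55.12.
dQ_x/dP_x = −24/(2√P_x) = −24/(2·6.245).
Point elasticity E = (dQ_x/dP_x)·(P_x/Q_x) = -1.9215 × 39/55.12 ≈ -1.360.
|E| > 1, so demand is elastic at this price.

-1.360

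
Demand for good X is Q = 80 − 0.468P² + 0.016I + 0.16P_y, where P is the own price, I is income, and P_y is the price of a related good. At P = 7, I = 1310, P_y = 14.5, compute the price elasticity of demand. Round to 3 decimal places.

Evaluating quantity at (P, I, P_y) gives Q = 80 − 0.468(7)² + 0.016(1310) + 0.16(14.5) = 80 − 22.932 + 20.96 + 2.32 = 80.348.
∂Q/∂P = −2·0.468·P = -6.552, so E_p = -6.552·(7/80.348) ≈ -0.571.
|E_p| < 1: demand is inelastic.

-0.571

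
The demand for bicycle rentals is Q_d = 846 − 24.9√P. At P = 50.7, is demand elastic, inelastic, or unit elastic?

At P = 50.7, Q_d = 668.7022.
dQ_d/dP = −24.9/(2√P) = −24.9/(2·7.1204).
Point elasticity E = (dQ_d/dP)·(P/Q_d) = -1.7485 × 50.7/668.7022 ≈ -0.133.
|E| ≈ 0.133 < 1, so demand is inelastic.

inelastic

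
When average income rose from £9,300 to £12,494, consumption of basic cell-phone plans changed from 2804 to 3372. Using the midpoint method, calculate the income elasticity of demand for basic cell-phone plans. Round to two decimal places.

%ΔQ = (3372 − 2804)/[(2804+3372)/2] = 568/3088 ≈ 0.1839.
%ΔM = (12,494 − 9,300)/[(9,300+12,494)/2] = 3194/10897 ≈ 0.2931.
E_I = %ΔQ/%ΔM ≈ 0.63.
E_I ∈ (0,1): normal good (necessity).

0.63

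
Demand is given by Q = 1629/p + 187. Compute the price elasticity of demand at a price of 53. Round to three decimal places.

At p = 53, Q = 217.7358.
dQ/dp = −1629/p² = −0.5799.
Point elasticity E = (dQ/dp)·(p/Q) = -0.5799 × 53/217.7358 ≈ -0.141.
|E| < 1, so demand is inelastic at this price.

-0.141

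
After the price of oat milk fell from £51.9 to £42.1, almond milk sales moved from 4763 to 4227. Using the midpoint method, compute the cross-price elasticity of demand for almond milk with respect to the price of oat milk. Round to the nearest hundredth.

%ΔQ_x = (4227 − 4763)/[(4763+4227)/2] = -536/4495 ≈ -0.1192.
%ΔP_y = (42.1 − 51.9)/[(51.9+42.1)/2] ≈ -0.2085.
E_xy = -0.1192/-0.2085 ≈ 0.57.
E_xy > 0, so almond milk and oat milk are substitutes.

0.57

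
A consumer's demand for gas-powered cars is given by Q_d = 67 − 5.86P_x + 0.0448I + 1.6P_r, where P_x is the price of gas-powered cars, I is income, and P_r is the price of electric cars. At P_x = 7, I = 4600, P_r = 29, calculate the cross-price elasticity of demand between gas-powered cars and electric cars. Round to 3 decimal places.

0.167

Evaluating quantity at (P_x, I, P_r) gives Q_d = 67 − 5.86(7) + 0.0448(4600) + 1.6(29) = 67 − 41.02 + 206.08 + 46.4 = 278.46.
∂Q_d/∂P_r = +1.6, so E_xy = 1.6·(29/278.46) ≈ 0.167.
E_xy > 0: the goods are substitutes.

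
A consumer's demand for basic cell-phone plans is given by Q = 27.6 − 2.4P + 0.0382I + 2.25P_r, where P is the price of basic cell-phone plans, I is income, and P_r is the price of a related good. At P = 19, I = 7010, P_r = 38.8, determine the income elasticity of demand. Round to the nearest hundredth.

0.79

First evaluate Q: 27.6 − 2.4(19) + 0.0382(7010) + 2.25(38.8) = 27.6 − 45.6 + 267.782 + 87.3 = 337.082.
∂Q/∂I = +0.0382, so E_I = 0.0382·(7010/337.082) ≈ 0.79.
E_I ∈ (0,1): normal good (necessity).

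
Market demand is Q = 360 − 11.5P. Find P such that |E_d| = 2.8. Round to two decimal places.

23.07

Set −bP/(a − bP) = −2.8 ⇒ bP = 2.8(a − bP) ⇒ bP(1+2.8) = 2.8·a.
P = 2.8·360/(11.5·3.8) ≈ 23.07.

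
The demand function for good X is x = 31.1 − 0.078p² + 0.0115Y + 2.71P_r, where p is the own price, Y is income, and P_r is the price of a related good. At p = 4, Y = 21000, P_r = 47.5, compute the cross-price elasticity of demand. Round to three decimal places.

0.322

First evaluate x: 31.1 − 0.078(4)² + 0.0115(21000) + 2.71(47.5) = 31.1 − 1.248 + 241.5 + 128.725 = 400.077.
∂x/∂P_r = +2.71, so E_xy = 2.71·(47.5/400.077) ≈ 0.322.
E_xy > 0: the goods are substitutes.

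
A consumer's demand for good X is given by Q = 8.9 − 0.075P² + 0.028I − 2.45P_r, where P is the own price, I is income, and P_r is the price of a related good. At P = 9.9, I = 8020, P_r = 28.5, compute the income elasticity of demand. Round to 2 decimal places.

1.44

Evaluating quantity at (P, I, P_r) gives Q = 8.9 − 0.075(9.9)² + 0.028(8020) − 2.45(28.5) = 8.9 − 7.3508 + 224.56 − 69.825 = 156.2843.
∂Q/∂I = +0.028, so E_I = 0.028·(8020/156.2843) ≈ 1.44.
E_I > 1: normal good (luxury).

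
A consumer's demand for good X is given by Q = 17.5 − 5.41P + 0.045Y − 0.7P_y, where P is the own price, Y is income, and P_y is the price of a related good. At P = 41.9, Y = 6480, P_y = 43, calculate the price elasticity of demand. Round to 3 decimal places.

At the given point, Q = 17.5 − 5.41(41.9) + 0.045(6480) − 0.7(43) = 17.5 − 226.679 + 291.6 − 30.1 = 52.321.
∂Q/∂P = −5.41, so E_p = (−5.41)·(41.9/52.321) ≈ -4.332.
|E_p| > 1: demand is elastic.

-4.332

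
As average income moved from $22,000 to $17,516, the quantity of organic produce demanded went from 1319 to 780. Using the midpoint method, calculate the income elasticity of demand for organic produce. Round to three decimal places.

%ΔQ = (780 − 1319)/[(1319+780)/2] = -539/1049.5 ≈ -0.5136.
%ΔY = (17,516 − 22,000)/[(22,000+17,516)/2] = -4484/19758 ≈ -0.2269.
E_I = %ΔQ/%ΔY ≈ 2.263.
E_I > 1: normal good (luxury).

2.263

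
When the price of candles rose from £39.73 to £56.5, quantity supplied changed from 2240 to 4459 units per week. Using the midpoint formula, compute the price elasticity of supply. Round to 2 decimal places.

1.90

%ΔQ = (4459 − 2240)/[(2240 + 4459)/2] = 2219/3349.5 ≈ 0.6625.
%Δp = (56.5 − 39.73)/[(39.73 + 56.5)/2] = 16.77/48.115 ≈ 0.3485.
Arc elasticity E = %ΔQ/%Δp ≈ 0.6625/0.3485 ≈ 1.90.
|E| > 1: supply is elastic over this range.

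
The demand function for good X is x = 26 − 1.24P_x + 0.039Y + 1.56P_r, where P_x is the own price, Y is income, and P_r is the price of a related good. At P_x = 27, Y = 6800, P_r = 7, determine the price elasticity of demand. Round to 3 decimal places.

At the given point, x = 26 − 1.24(27) + 0.039(6800) + 1.56(7) = 26 − 33.48 + 265.2 + 10.92 = 268.64.
∂x/∂P_x = −1.24, so E_p = (−1.24)·(27/268.64) ≈ -0.125.
|E_p| < 1: demand is inelastic.

-0.125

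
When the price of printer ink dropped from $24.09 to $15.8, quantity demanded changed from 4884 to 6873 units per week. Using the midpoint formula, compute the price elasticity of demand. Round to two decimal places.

%Δq = (6873 − 4884)/[(4884 + 6873)/2] = 1989/5878.5 ≈ 0.3384.
%Δp = (15.8 − 24.09)/[(24.09 + 15.8)/2] = -8.29/19.945 ≈ -0.4156.
Arc elasticity E = %Δq/%Δp ≈ 0.3384/-0.4156 ≈ -0.81.
|E| < 1: demand is inelastic over this range.

-0.81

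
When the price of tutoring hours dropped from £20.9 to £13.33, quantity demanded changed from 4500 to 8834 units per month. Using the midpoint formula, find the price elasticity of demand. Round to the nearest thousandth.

-1.470

%Δq = (8834 − 4500)/[(4500 + 8834)/2] = 4334/6667 ≈ 0.6501.
%Δp = (13.33 − 20.9)/[(20.9 + 13.33)/2] = -7.57/17.115 ≈ -0.4423.
Arc elasticity E = %Δq/%Δp ≈ 0.6501/-0.4423 ≈ -1.470.
|E| > 1: demand is elastic over this range.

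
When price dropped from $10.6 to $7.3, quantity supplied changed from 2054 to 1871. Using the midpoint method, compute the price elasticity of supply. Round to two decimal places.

%ΔQ = (1871 − 2054)/[(2054 + 1871)/2] = -183/1962.5 ≈ -0.0932.
%Δp = (7.3 − 10.6)/[(10.6 + 7.3)/2] = -3.3/8.95 ≈ -0.3687.
Arc elasticity E = %ΔQ/%Δp ≈ -0.0932/-0.3687 ≈ 0.25.
|E| < 1: supply is inelastic over this range.

0.25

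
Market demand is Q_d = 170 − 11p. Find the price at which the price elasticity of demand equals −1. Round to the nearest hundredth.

For linear demand Q_d = a − bp, E = −bp/(a − bp). |E| = 1 ⇒ bp = a − bp ⇒ p = a/(2b).
p = 170/(2·11) ≈ 7.73.

7.73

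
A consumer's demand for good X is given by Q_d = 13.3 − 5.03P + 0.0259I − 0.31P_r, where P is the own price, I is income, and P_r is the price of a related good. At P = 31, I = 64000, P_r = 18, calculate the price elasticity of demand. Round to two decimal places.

-0.10

At the given point, Q_d = 13.3 − 5.03(31) + 0.0259(64000) − 0.31(18) = 13.3 − 155.93 + 1657.6 − 5.58 = 1509.39.
∂Q_d/∂P = −5.03, so E_p = (−5.03)·(31/1509.39) ≈ -0.10.
|E_p| < 1: demand is inelastic.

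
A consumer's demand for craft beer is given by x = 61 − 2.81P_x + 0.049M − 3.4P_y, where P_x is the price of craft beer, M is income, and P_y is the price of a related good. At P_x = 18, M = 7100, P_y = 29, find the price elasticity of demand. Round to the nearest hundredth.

First evaluate x: 61 − 2.81(18) + 0.049(7100) − 3.4(29) = 61 − 50.58 + 347.9 − 98.6 = 259.72.
∂x/∂P_x = −2.81, so E_p = (−2.81)·(18/259.72) ≈ -0.19.
|E_p| < 1: demand is inelastic.

-0.19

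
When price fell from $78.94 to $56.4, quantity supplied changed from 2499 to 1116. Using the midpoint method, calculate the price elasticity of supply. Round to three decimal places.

%Δq = (1116 − 2499)/[(2499 + 1116)/2] = -1383/1807.5 ≈ -0.7651.
%ΔP = (56.4 − 78.94)/[(78.94 + 56.4)/2] = -22.54/67.67 ≈ -0.3331.
Arc elasticity E = %Δq/%ΔP ≈ -0.7651/-0.3331 ≈ 2.297.
|E| > 1: supply is elastic over this range.

2.297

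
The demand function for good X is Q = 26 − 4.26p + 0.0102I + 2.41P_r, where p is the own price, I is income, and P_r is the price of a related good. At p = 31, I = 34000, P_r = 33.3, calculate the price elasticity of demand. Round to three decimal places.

-0.411

At the given point, Q = 26 − 4.26(31) + 0.0102(34000) + 2.41(33.3) = 26 − 132.06 + 346.8 + 80.253 = 320.993.
∂Q/∂p = −4.26, so E_p = (−4.26)·(31/320.993) ≈ -0.411.
|E_p| < 1: demand is inelastic.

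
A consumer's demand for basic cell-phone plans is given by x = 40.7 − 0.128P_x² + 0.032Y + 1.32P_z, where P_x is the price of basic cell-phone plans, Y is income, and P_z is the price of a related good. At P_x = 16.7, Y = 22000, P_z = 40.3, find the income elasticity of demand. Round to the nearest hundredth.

0.92

x = 40.7 − 0.128(16.7)² + 0.032(22000) + 1.32(40.3) = 40.7 − 35.6979 + 704 + 53.196 = 762.1981.
∂x/∂Y = +0.032, so E_I = 0.032·(22000/762.1981) ≈ 0.92.
E_I ∈ (0,1): normal good (necessity).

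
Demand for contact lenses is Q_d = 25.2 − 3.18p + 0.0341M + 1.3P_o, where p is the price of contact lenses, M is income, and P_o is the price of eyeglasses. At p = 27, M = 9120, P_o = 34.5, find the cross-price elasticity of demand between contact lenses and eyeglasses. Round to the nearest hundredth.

0.15

Q_d = 25.2 − 3.18(27) + 0.0341(9120) + 1.3(34.5) = 25.2 − 85.86 + 310.992 + 44.85 = 295.182.
∂Q_d/∂P_o = +1.3, so E_xy = 1.3·(34.5/295.182) ≈ 0.15.
E_xy > 0: the goods are substitutes.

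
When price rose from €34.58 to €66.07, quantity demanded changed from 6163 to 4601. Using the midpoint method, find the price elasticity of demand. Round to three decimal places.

%Δq = (4601 − 6163)/[(6163 + 4601)/2] = -1562/5382 ≈ -0.2902.
%Δp = (66.07 − 34.58)/[(34.58 + 66.07)/2] = 31.49/50.325 ≈ 0.6257.
Arc elasticity E = %Δq/%Δp ≈ -0.2902/0.6257 ≈ -0.464.
|E| < 1: demand is inelastic over this range.

-0.464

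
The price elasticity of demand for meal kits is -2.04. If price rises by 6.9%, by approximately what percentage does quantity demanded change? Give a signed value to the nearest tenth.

%ΔQ ≈ E × %ΔP = (-2.04) × (6.9%) ≈ -14.1%.

-14.1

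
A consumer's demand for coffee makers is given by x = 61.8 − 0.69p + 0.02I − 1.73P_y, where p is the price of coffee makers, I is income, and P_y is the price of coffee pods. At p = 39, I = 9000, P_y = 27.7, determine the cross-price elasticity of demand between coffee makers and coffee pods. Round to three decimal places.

-0.287

x = 61.8 − 0.69(39) + 0.02(9000) − 1.73(27.7) = 61.8 − 26.91 + 180 − 47.921 = 166.969.
∂x/∂P_y = −1.73, so E_xy = -1.73·(27.7/166.969) ≈ -0.287.
E_xy < 0: the goods are complements.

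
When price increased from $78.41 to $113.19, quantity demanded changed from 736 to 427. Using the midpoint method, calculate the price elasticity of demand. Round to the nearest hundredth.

-1.46

%Δq = (427 − 736)/[(736 + 427)/2] = -309/581.5 ≈ -0.5314.
%Δp = (113.19 − 78.41)/[(78.41 + 113.19)/2] = 34.78/95.8 ≈ 0.3630.
Arc elasticity E = %Δq/%Δp ≈ -0.5314/0.3630 ≈ -1.46.
|E| > 1: demand is elastic over this range.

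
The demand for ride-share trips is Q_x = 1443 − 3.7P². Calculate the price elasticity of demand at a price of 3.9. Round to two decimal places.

At P = 3.9, Q_x = 1386.723.
dQ_x/dP = −2·3.7·P = −28.86.
Point elasticity E = (dQ_x/dP)·(P/Q_x) = -28.86 × 3.9/1386.723 ≈ -0.08.
|E| < 1, so demand is inelastic at this price.

-0.08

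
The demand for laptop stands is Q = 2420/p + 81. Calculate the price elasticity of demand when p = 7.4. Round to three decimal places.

-0.801

At p = 7.4, Q = 408.027.
dQ/dp = −2420/p² = −44.1928.
Point elasticity E = (dQ/dp)·(p/Q) = -44.1928 × 7.4/408.027 ≈ -0.801.
|E| < 1, so demand is inelastic at this price.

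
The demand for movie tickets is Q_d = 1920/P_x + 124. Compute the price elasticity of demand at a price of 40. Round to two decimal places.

-0.28

At P_x = 40, Q_d = 172.
dQ_d/dP_x = −1920/P_x² = −1.2.
Point elasticity E = (dQ_d/dP_x)·(P_x/Q_d) = -1.2 × 40/172 ≈ -0.28.
|E| < 1, so demand is inelastic at this price.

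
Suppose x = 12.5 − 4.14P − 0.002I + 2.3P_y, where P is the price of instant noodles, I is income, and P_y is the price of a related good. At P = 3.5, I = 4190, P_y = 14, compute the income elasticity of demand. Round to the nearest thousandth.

Evaluating quantity at (P, I, P_y) gives x = 12.5 − 4.14(3.5) − 0.002(4190) + 2.3(14) = 12.5 − 14.49 − 8.38 + 32.2 = 21.83.
∂x/∂I = −0.002, so E_I = -0.002·(4190/21.83) ≈ -0.384.
E_I < 0: inferior good.

-0.384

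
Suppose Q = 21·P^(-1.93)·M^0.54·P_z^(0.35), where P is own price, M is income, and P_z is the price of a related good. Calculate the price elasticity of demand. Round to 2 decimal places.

For a Cobb–Douglas (constant-elasticity) form Q = A·P^α·…, the elasticity with respect to P equals the exponent α at every point.
Here the exponent on P is -1.93, so the price elasticity of demand is -1.93.

-1.93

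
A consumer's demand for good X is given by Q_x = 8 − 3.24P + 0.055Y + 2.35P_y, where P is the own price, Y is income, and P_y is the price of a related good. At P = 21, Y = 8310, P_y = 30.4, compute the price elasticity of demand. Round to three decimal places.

First evaluate Q_x: 8 − 3.24(21) + 0.055(8310) + 2.35(30.4) = 8 − 68.04 + 457.05 + 71.44 = 468.45.
∂Q_x/∂P = −3.24, so E_p = (−3.24)·(21/468.45) ≈ -0.145.
|E_p| < 1: demand is inelastic.

-0.145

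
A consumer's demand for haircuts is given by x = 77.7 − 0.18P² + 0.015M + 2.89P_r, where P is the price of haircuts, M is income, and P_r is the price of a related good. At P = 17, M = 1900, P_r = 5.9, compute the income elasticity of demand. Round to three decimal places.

0.400

Substituting, x = 77.7 − 0.18(17)² + 0.015(1900) + 2.89(5.9) = 77.7 − 52.02 + 28.5 + 17.051 = 71.231.
∂x/∂M = +0.015, so E_I = 0.015·(1900/71.231) ≈ 0.400.
E_I ∈ (0,1): normal good (necessity).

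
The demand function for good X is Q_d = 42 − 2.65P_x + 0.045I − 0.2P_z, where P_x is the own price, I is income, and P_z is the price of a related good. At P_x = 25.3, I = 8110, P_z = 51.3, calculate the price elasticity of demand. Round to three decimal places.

-0.203

At the given point, Q_d = 42 − 2.65(25.3) + 0.045(8110) − 0.2(51.3) = 42 − 67.045 + 364.95 − 10.26 = 329.645.
∂Q_d/∂P_x = −2.65, so E_p = (−2.65)·(25.3/329.645) ≈ -0.203.
|E_p| < 1: demand is inelastic.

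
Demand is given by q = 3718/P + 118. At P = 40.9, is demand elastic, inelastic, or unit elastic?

inelastic

At P = 40.9, q = 208.9046.
dq/dP = −3718/P² = −2.2226.
Point elasticity E = (dq/dP)·(P/q) = -2.2226 × 40.9/208.9046 ≈ -0.435.
|E| ≈ 0.435 < 1, so demand is inelastic.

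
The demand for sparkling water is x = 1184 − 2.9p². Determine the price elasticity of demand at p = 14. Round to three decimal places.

At p = 14, x = 615.6.
dx/dp = −2·2.9·p = −81.2.
Point elasticity E = (dx/dp)·(p/x) = -81.2 × 14/615.6 ≈ -1.847.
|E| > 1, so demand is elastic at this price.

-1.847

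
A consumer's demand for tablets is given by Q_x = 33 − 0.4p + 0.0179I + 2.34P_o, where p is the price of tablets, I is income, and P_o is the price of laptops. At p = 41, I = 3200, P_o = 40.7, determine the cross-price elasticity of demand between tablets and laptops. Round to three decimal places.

At the given point, Q_x = 33 − 0.4(41) + 0.0179(3200) + 2.34(40.7) = 33 − 16.4 + 57.28 + 95.238 = 169.118.
∂Q_x/∂P_o = +2.34, so E_xy = 2.34·(40.7/169.118) ≈ 0.563.
E_xy > 0: the goods are substitutes.

0.563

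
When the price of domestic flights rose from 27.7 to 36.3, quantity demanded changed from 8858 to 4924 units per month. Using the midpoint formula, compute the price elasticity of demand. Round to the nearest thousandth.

-2.124

%ΔQ = (4924 − 8858)/[(8858 + 4924)/2] = -3934/6891 ≈ -0.5709.
%Δp = (36.3 − 27.7)/[(27.7 + 36.3)/2] = 8.6/32 ≈ 0.2688.
Arc elasticity E = %ΔQ/%Δp ≈ -0.5709/0.2688 ≈ -2.124.
|E| > 1: demand is elastic over this range.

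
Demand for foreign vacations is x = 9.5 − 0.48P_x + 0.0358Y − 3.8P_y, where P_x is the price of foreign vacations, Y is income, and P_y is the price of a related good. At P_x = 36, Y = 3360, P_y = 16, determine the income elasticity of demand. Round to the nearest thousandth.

Evaluating quantity at (P_x, Y, P_y) gives x = 9.5 − 0.48(36) + 0.0358(3360) − 3.8(16) = 9.5 − 17.28 + 120.288 − 60.8 = 51.708.
∂x/∂Y = +0.0358, so E_I = 0.0358·(3360/51.708) ≈ 2.326.
E_I > 1: normal good (luxury).

2.326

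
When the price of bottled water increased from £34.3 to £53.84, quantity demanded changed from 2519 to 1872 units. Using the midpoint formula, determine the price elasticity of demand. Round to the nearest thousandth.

-0.665

%Δq = (1872 − 2519)/[(2519 + 1872)/2] = -647/2195.5 ≈ -0.2947.
%Δp = (53.84 − 34.3)/[(34.3 + 53.84)/2] = 19.54/44.07 ≈ 0.4434.
Arc elasticity E = %Δq/%Δp ≈ -0.2947/0.4434 ≈ -0.665.
|E| < 1: demand is inelastic over this range.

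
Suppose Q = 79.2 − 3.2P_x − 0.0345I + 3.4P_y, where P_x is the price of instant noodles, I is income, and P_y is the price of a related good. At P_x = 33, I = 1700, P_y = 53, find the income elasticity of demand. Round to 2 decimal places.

-0.62

Evaluating quantity at (P_x, I, P_y) gives Q = 79.2 − 3.2(33) − 0.0345(1700) + 3.4(53) = 79.2 − 105.6 − 58.65 + 180.2 = 95.15.
∂Q/∂I = −0.0345, so E_I = -0.0345·(1700/95.15) ≈ -0.62.
E_I < 0: inferior good.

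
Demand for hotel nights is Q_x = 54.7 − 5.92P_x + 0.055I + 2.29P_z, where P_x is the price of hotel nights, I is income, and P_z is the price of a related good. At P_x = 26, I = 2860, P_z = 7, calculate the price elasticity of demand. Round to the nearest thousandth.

First evaluate Q_x: 54.7 − 5.92(26) + 0.055(2860) + 2.29(7) = 54.7 − 153.92 + 157.3 + 16.03 = 74.11.
∂Q_x/∂P_x = −5.92, so E_p = (−5.92)·(26/74.11) ≈ -2.077.
|E_p| > 1: demand is elastic.

-2.077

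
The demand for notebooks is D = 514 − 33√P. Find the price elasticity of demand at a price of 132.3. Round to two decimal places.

At P = 132.3, D = 134.4283.
dD/dP = −33/(2√P) = −33/(2·11.5022).
Point elasticity E = (dD/dP)·(P/D) = -1.4345 × 132.3/134.4283 ≈ -1.41.
|E| > 1, so demand is elastic at this price.

-1.41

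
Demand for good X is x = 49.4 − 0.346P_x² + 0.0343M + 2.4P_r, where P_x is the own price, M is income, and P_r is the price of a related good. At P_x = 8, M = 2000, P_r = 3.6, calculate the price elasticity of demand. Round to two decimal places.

Substituting, x = 49.4 − 0.346(8)² + 0.0343(2000) + 2.4(3.6) = 49.4 − 22.144 + 68.6 + 8.64 = 104.496.
∂x/∂P_x = −2·0.346·P_x = -5.536, so E_p = -5.536·(8/104.496) ≈ -0.42.
|E_p| < 1: demand is inelastic.

-0.42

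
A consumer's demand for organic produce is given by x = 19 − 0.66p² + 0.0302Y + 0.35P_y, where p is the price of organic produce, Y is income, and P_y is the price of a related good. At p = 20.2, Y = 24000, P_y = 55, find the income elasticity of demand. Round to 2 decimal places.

1.47

First evaluate x: 19 − 0.66(20.2)² + 0.0302(24000) + 0.35(55) = 19 − 269.3064 + 724.8 + 19.25 = 493.7436.
∂x/∂Y = +0.0302, so E_I = 0.0302·(24000/493.7436) ≈ 1.47.
E_I > 1: normal good (luxury).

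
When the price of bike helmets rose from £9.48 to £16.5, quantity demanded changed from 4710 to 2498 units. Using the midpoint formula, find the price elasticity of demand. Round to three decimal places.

%ΔQ = (2498 − 4710)/[(4710 + 2498)/2] = -2212/3604 ≈ -0.6138.
%ΔP = (16.5 − 9.48)/[(9.48 + 16.5)/2] = 7.02/12.99 ≈ 0.5404.
Arc elasticity E = %ΔQ/%ΔP ≈ -0.6138/0.5404 ≈ -1.136.
|E| > 1: demand is elastic over this range.

-1.136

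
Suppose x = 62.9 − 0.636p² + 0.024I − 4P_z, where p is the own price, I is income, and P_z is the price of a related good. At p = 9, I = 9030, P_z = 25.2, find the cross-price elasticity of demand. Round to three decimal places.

Evaluating quantity at (p, I, P_z) gives x = 62.9 − 0.636(9)² + 0.024(9030) − 4(25.2) = 62.9 − 51.516 + 216.72 − 100.8 = 127.304.
∂x/∂P_z = −4, so E_xy = -4·(25.2/127.304) ≈ -0.792.
E_xy < 0: the goods are complements.

-0.792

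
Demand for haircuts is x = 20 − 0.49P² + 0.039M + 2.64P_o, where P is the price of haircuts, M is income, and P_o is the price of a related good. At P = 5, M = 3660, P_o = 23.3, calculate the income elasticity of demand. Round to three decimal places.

0.673

x = 20 − 0.49(5)² + 0.039(3660) + 2.64(23.3) = 20 − 12.25 + 142.74 + 61.512 = 212.002.
∂x/∂M = +0.039, so E_I = 0.039·(3660/212.002) ≈ 0.673.
E_I ∈ (0,1): normal good (necessity).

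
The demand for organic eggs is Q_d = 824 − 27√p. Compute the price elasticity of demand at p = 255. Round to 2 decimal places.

-0.55

At p = 255, Q_d = 392.8446.
dQ_d/dp = −27/(2√p) = −27/(2·15.9687).
Point elasticity E = (dQ_d/dp)·(p/Q_d) = -0.8454 × 255/392.8446 ≈ -0.55.
|E| < 1, so demand is inelastic at this price.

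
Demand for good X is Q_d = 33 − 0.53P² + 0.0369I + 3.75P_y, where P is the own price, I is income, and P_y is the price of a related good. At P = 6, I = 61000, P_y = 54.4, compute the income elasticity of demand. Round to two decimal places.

Substituting, Q_d = 33 − 0.53(6)² + 0.0369(61000) + 3.75(54.4) = 33 − 19.08 + 2250.9 + 204 = 2468.82.
∂Q_d/∂I = +0.0369, so E_I = 0.0369·(61000/2468.82) ≈ 0.91.
E_I ∈ (0,1): normal good (necessity).

0.91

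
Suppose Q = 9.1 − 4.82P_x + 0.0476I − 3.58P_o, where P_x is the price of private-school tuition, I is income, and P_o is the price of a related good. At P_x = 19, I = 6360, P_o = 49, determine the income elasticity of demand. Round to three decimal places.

6.752

Substituting, Q = 9.1 − 4.82(19) + 0.0476(6360) − 3.58(49) = 9.1 − 91.58 + 302.736 − 175.42 = 44.836.
∂Q/∂I = +0.0476, so E_I = 0.0476·(6360/44.836) ≈ 6.752.
E_I > 1: normal good (luxury).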